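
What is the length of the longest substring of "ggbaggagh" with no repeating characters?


Input: "ggbaggagh"
Sliding window (track last position of each char):
  Position 0 ('g'): window [0,0] length 1 -- new best
  Position 1 ('g'): repeat (last at 0), move window start to 1
  Position 1 ('g'): window [1,1] length 1
  Position 2 ('b'): window [1,2] length 2 -- new best
  Position 3 ('a'): window [1,3] length 3 -- new best
  Position 4 ('g'): repeat (last at 1), move window start to 2
  Position 4 ('g'): window [2,4] length 3
  Position 5 ('g'): repeat (last at 4), move window start to 5
  Position 5 ('g'): window [5,5] length 1
  Position 6 ('a'): window [5,6] length 2
  Position 7 ('g'): repeat (last at 5), move window start to 6
  Position 7 ('g'): window [6,7] length 2
  Position 8 ('h'): window [6,8] length 3
Longest substring with no repeats: "gba" with length 3

3


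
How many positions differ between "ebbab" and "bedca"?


Comparing "ebbab" and "bedca" position by position:
  Position 0: 'e' vs 'b' => DIFFER
  Position 1: 'b' vs 'e' => DIFFER
  Position 2: 'b' vs 'd' => DIFFER
  Position 3: 'a' vs 'c' => DIFFER
  Position 4: 'b' vs 'a' => DIFFER
Positions that differ: 5

5


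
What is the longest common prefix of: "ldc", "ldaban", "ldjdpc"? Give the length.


Words: ldc, ldaban, ldjdpc
  Position 0: all 'l' => match
  Position 1: all 'd' => match
  Position 2: ('c', 'a', 'j') => mismatch, stop
LCP = "ld" (length 2)

2


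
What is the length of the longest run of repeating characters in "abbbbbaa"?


Input: "abbbbbaa"
Scanning for longest run:
  Position 1 ('b'): new char, reset run to 1
  Position 2 ('b'): continues run of 'b', length=2
  Position 3 ('b'): continues run of 'b', length=3
  Position 4 ('b'): continues run of 'b', length=4
  Position 5 ('b'): continues run of 'b', length=5
  Position 6 ('a'): new char, reset run to 1
  Position 7 ('a'): continues run of 'a', length=2
Longest run: 'b' with length 5

5


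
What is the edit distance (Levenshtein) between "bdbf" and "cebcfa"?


Computing edit distance: "bdbf" -> "cebcfa"
DP table:
           c    e    b    c    f    a
      0    1    2    3    4    5    6
  b   1    1    2    2    3    4    5
  d   2    2    2    3    3    4    5
  b   3    3    3    2    3    4    5
  f   4    4    4    3    3    3    4
Edit distance = dp[4][6] = 4

4


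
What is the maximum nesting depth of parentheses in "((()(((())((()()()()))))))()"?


Input: "((()(((())((()()()()))))))()"
Tracking depth:
  Position 0 '(': depth becomes 1
  Position 1 '(': depth becomes 2
  Position 2 '(': depth becomes 3
  Position 3 ')': depth becomes 2
  Position 4 '(': depth becomes 3
  Position 5 '(': depth becomes 4
  Position 6 '(': depth becomes 5
  Position 7 '(': depth becomes 6
  Position 8 ')': depth becomes 5
  Position 9 ')': depth becomes 4
  Position 10 '(': depth becomes 5
  Position 11 '(': depth becomes 6
  Position 12 '(': depth becomes 7
  Position 13 ')': depth becomes 6
  Position 14 '(': depth becomes 7
  Position 15 ')': depth becomes 6
  Position 16 '(': depth becomes 7
  Position 17 ')': depth becomes 6
  Position 18 '(': depth becomes 7
  Position 19 ')': depth becomes 6
  Position 20 ')': depth becomes 5
  Position 21 ')': depth becomes 4
  Position 22 ')': depth becomes 3
  Position 23 ')': depth becomes 2
  Position 24 ')': depth becomes 1
  Position 25 ')': depth becomes 0
  Position 26 '(': depth becomes 1
  Position 27 ')': depth becomes 0
Maximum depth reached: 7

7


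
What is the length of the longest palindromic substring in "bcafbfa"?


Input: "bcafbfa"
Checking substrings for palindromes:
  [2:7] "afbfa" (len 5) => palindrome
  [3:6] "fbf" (len 3) => palindrome
Longest palindromic substring: "afbfa" with length 5

5


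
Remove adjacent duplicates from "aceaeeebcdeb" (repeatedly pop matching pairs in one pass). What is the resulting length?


Input: aceaeeebcdeb
Stack-based adjacent duplicate removal:
  Read 'a': push. Stack: a
  Read 'c': push. Stack: ac
  Read 'e': push. Stack: ace
  Read 'a': push. Stack: acea
  Read 'e': push. Stack: aceae
  Read 'e': matches stack top 'e' => pop. Stack: acea
  Read 'e': push. Stack: aceae
  Read 'b': push. Stack: aceaeb
  Read 'c': push. Stack: aceaebc
  Read 'd': push. Stack: aceaebcd
  Read 'e': push. Stack: aceaebcde
  Read 'b': push. Stack: aceaebcdeb
Final stack: "aceaebcdeb" (length 10)

10


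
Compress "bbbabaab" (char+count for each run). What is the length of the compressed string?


Input: bbbabaab
Runs:
  'b' x 3 => "b3"
  'a' x 1 => "a1"
  'b' x 1 => "b1"
  'a' x 2 => "a2"
  'b' x 1 => "b1"
Compressed: "b3a1b1a2b1"
Compressed length: 10

10


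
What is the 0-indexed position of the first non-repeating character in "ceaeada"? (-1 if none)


Input: ceaeada
Character frequencies:
  'a': 3
  'c': 1
  'd': 1
  'e': 2
Scanning left to right for freq == 1:
  Position 0 ('c'): unique! => answer = 0

0


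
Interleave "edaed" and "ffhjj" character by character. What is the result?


Interleaving "edaed" and "ffhjj":
  Position 0: 'e' from first, 'f' from second => "ef"
  Position 1: 'd' from first, 'f' from second => "df"
  Position 2: 'a' from first, 'h' from second => "ah"
  Position 3: 'e' from first, 'j' from second => "ej"
  Position 4: 'd' from first, 'j' from second => "dj"
Result: efdfahejdj

efdfahejdj


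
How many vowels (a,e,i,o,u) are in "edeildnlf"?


Input: edeildnlf
Checking each character:
  'e' at position 0: vowel (running total: 1)
  'd' at position 1: consonant
  'e' at position 2: vowel (running total: 2)
  'i' at position 3: vowel (running total: 3)
  'l' at position 4: consonant
  'd' at position 5: consonant
  'n' at position 6: consonant
  'l' at position 7: consonant
  'f' at position 8: consonant
Total vowels: 3

3


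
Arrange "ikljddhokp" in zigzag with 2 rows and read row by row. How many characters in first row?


Zigzag "ikljddhokp" into 2 rows:
Placing characters:
  'i' => row 0
  'k' => row 1
  'l' => row 0
  'j' => row 1
  'd' => row 0
  'd' => row 1
  'h' => row 0
  'o' => row 1
  'k' => row 0
  'p' => row 1
Rows:
  Row 0: "ildhk"
  Row 1: "kjdop"
First row length: 5

5


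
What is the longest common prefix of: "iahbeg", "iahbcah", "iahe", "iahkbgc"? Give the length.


Words: iahbeg, iahbcah, iahe, iahkbgc
  Position 0: all 'i' => match
  Position 1: all 'a' => match
  Position 2: all 'h' => match
  Position 3: ('b', 'b', 'e', 'k') => mismatch, stop
LCP = "iah" (length 3)

3


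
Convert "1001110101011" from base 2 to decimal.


Input: "1001110101011" in base 2
Positional expansion:
  Digit '1' (value 1) x 2^12 = 4096
  Digit '0' (value 0) x 2^11 = 0
  Digit '0' (value 0) x 2^10 = 0
  Digit '1' (value 1) x 2^9 = 512
  Digit '1' (value 1) x 2^8 = 256
  Digit '1' (value 1) x 2^7 = 128
  Digit '0' (value 0) x 2^6 = 0
  Digit '1' (value 1) x 2^5 = 32
  Digit '0' (value 0) x 2^4 = 0
  Digit '1' (value 1) x 2^3 = 8
  Digit '0' (value 0) x 2^2 = 0
  Digit '1' (value 1) x 2^1 = 2
  Digit '1' (value 1) x 2^0 = 1
Sum = 5035

5035


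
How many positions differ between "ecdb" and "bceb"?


Comparing "ecdb" and "bceb" position by position:
  Position 0: 'e' vs 'b' => DIFFER
  Position 1: 'c' vs 'c' => same
  Position 2: 'd' vs 'e' => DIFFER
  Position 3: 'b' vs 'b' => same
Positions that differ: 2

2


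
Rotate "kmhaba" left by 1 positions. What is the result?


Input: "kmhaba", rotate left by 1
First 1 characters: "k"
Remaining characters: "mhaba"
Concatenate remaining + first: "mhaba" + "k" = "mhabak"

mhabak


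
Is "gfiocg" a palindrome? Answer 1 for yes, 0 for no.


Input: gfiocg
Reversed: gcoifg
  Compare pos 0 ('g') with pos 5 ('g'): match
  Compare pos 1 ('f') with pos 4 ('c'): MISMATCH
  Compare pos 2 ('i') with pos 3 ('o'): MISMATCH
Result: not a palindrome

0


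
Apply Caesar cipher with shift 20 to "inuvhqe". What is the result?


Caesar cipher: shift "inuvhqe" by 20
  'i' (pos 8) + 20 = pos 2 = 'c'
  'n' (pos 13) + 20 = pos 7 = 'h'
  'u' (pos 20) + 20 = pos 14 = 'o'
  'v' (pos 21) + 20 = pos 15 = 'p'
  'h' (pos 7) + 20 = pos 1 = 'b'
  'q' (pos 16) + 20 = pos 10 = 'k'
  'e' (pos 4) + 20 = pos 24 = 'y'
Result: chopbky

chopbky


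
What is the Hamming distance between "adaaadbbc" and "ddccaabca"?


Comparing "adaaadbbc" and "ddccaabca" position by position:
  Position 0: 'a' vs 'd' => differ
  Position 1: 'd' vs 'd' => same
  Position 2: 'a' vs 'c' => differ
  Position 3: 'a' vs 'c' => differ
  Position 4: 'a' vs 'a' => same
  Position 5: 'd' vs 'a' => differ
  Position 6: 'b' vs 'b' => same
  Position 7: 'b' vs 'c' => differ
  Position 8: 'c' vs 'a' => differ
Total differences (Hamming distance): 6

6


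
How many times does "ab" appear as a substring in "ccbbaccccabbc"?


Searching for "ab" in "ccbbaccccabbc"
Scanning each position:
  Position 0: "cc" => no
  Position 1: "cb" => no
  Position 2: "bb" => no
  Position 3: "ba" => no
  Position 4: "ac" => no
  Position 5: "cc" => no
  Position 6: "cc" => no
  Position 7: "cc" => no
  Position 8: "ca" => no
  Position 9: "ab" => MATCH
  Position 10: "bb" => no
  Position 11: "bc" => no
Total occurrences: 1

1


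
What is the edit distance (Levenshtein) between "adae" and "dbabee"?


Computing edit distance: "adae" -> "dbabee"
DP table:
           d    b    a    b    e    e
      0    1    2    3    4    5    6
  a   1    1    2    2    3    4    5
  d   2    1    2    3    3    4    5
  a   3    2    2    2    3    4    5
  e   4    3    3    3    3    3    4
Edit distance = dp[4][6] = 4

4


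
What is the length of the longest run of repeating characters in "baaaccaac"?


Input: "baaaccaac"
Scanning for longest run:
  Position 1 ('a'): new char, reset run to 1
  Position 2 ('a'): continues run of 'a', length=2
  Position 3 ('a'): continues run of 'a', length=3
  Position 4 ('c'): new char, reset run to 1
  Position 5 ('c'): continues run of 'c', length=2
  Position 6 ('a'): new char, reset run to 1
  Position 7 ('a'): continues run of 'a', length=2
  Position 8 ('c'): new char, reset run to 1
Longest run: 'a' with length 3

3


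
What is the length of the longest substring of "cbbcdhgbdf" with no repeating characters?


Input: "cbbcdhgbdf"
Sliding window (track last position of each char):
  Position 0 ('c'): window [0,0] length 1 -- new best
  Position 1 ('b'): window [0,1] length 2 -- new best
  Position 2 ('b'): repeat (last at 1), move window start to 2
  Position 2 ('b'): window [2,2] length 1
  Position 3 ('c'): window [2,3] length 2
  Position 4 ('d'): window [2,4] length 3 -- new best
  Position 5 ('h'): window [2,5] length 4 -- new best
  Position 6 ('g'): window [2,6] length 5 -- new best
  Position 7 ('b'): repeat (last at 2), move window start to 3
  Position 7 ('b'): window [3,7] length 5
  Position 8 ('d'): repeat (last at 4), move window start to 5
  Position 8 ('d'): window [5,8] length 4
  Position 9 ('f'): window [5,9] length 5
Longest substring with no repeats: "bcdhg" with length 5

5


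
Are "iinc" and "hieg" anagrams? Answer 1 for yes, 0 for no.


Strings: "iinc", "hieg"
Sorted first:  ciin
Sorted second: eghi
Differ at position 0: 'c' vs 'e' => not anagrams

0


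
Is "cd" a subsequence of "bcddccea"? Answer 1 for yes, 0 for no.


Check if "cd" is a subsequence of "bcddccea"
Greedy scan:
  Position 0 ('b'): no match needed
  Position 1 ('c'): matches sub[0] = 'c'
  Position 2 ('d'): matches sub[1] = 'd'
  Position 3 ('d'): no match needed
  Position 4 ('c'): no match needed
  Position 5 ('c'): no match needed
  Position 6 ('e'): no match needed
  Position 7 ('a'): no match needed
All 2 characters matched => is a subsequence

1


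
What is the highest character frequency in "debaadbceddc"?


Input: debaadbceddc
Character counts:
  'a': 2
  'b': 2
  'c': 2
  'd': 4
  'e': 2
Maximum frequency: 4

4


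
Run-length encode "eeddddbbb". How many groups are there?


Input: eeddddbbb
Scanning for consecutive runs:
  Group 1: 'e' x 2 (positions 0-1)
  Group 2: 'd' x 4 (positions 2-5)
  Group 3: 'b' x 3 (positions 6-8)
Total groups: 3

3


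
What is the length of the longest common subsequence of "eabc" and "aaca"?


LCS of "eabc" and "aaca"
DP table:
           a    a    c    a
      0    0    0    0    0
  e   0    0    0    0    0
  a   0    1    1    1    1
  b   0    1    1    1    1
  c   0    1    1    2    2
LCS length = dp[4][4] = 2

2


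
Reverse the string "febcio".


Input: febcio
Reading characters right to left:
  Position 5: 'o'
  Position 4: 'i'
  Position 3: 'c'
  Position 2: 'b'
  Position 1: 'e'
  Position 0: 'f'
Reversed: oicbef

oicbef


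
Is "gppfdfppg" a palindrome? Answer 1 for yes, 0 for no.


Input: gppfdfppg
Reversed: gppfdfppg
  Compare pos 0 ('g') with pos 8 ('g'): match
  Compare pos 1 ('p') with pos 7 ('p'): match
  Compare pos 2 ('p') with pos 6 ('p'): match
  Compare pos 3 ('f') with pos 5 ('f'): match
Result: palindrome

1


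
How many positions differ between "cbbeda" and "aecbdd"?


Comparing "cbbeda" and "aecbdd" position by position:
  Position 0: 'c' vs 'a' => DIFFER
  Position 1: 'b' vs 'e' => DIFFER
  Position 2: 'b' vs 'c' => DIFFER
  Position 3: 'e' vs 'b' => DIFFER
  Position 4: 'd' vs 'd' => same
  Position 5: 'a' vs 'd' => DIFFER
Positions that differ: 5

5


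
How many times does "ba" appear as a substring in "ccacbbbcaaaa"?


Searching for "ba" in "ccacbbbcaaaa"
Scanning each position:
  Position 0: "cc" => no
  Position 1: "ca" => no
  Position 2: "ac" => no
  Position 3: "cb" => no
  Position 4: "bb" => no
  Position 5: "bb" => no
  Position 6: "bc" => no
  Position 7: "ca" => no
  Position 8: "aa" => no
  Position 9: "aa" => no
  Position 10: "aa" => no
Total occurrences: 0

0


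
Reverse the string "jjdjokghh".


Input: jjdjokghh
Reading characters right to left:
  Position 8: 'h'
  Position 7: 'h'
  Position 6: 'g'
  Position 5: 'k'
  Position 4: 'o'
  Position 3: 'j'
  Position 2: 'd'
  Position 1: 'j'
  Position 0: 'j'
Reversed: hhgkojdjj

hhgkojdjj


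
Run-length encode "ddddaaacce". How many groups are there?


Input: ddddaaacce
Scanning for consecutive runs:
  Group 1: 'd' x 4 (positions 0-3)
  Group 2: 'a' x 3 (positions 4-6)
  Group 3: 'c' x 2 (positions 7-8)
  Group 4: 'e' x 1 (positions 9-9)
Total groups: 4

4


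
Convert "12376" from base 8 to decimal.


Input: "12376" in base 8
Positional expansion:
  Digit '1' (value 1) x 8^4 = 4096
  Digit '2' (value 2) x 8^3 = 1024
  Digit '3' (value 3) x 8^2 = 192
  Digit '7' (value 7) x 8^1 = 56
  Digit '6' (value 6) x 8^0 = 6
Sum = 5374

5374


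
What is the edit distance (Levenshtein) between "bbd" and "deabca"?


Computing edit distance: "bbd" -> "deabca"
DP table:
           d    e    a    b    c    a
      0    1    2    3    4    5    6
  b   1    1    2    3    3    4    5
  b   2    2    2    3    3    4    5
  d   3    2    3    3    4    4    5
Edit distance = dp[3][6] = 5

5


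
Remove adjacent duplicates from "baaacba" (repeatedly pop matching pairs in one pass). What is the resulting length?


Input: baaacba
Stack-based adjacent duplicate removal:
  Read 'b': push. Stack: b
  Read 'a': push. Stack: ba
  Read 'a': matches stack top 'a' => pop. Stack: b
  Read 'a': push. Stack: ba
  Read 'c': push. Stack: bac
  Read 'b': push. Stack: bacb
  Read 'a': push. Stack: bacba
Final stack: "bacba" (length 5)

5


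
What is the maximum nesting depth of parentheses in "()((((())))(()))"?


Input: "()((((())))(()))"
Tracking depth:
  Position 0 '(': depth becomes 1
  Position 1 ')': depth becomes 0
  Position 2 '(': depth becomes 1
  Position 3 '(': depth becomes 2
  Position 4 '(': depth becomes 3
  Position 5 '(': depth becomes 4
  Position 6 '(': depth becomes 5
  Position 7 ')': depth becomes 4
  Position 8 ')': depth becomes 3
  Position 9 ')': depth becomes 2
  Position 10 ')': depth becomes 1
  Position 11 '(': depth becomes 2
  Position 12 '(': depth becomes 3
  Position 13 ')': depth becomes 2
  Position 14 ')': depth becomes 1
  Position 15 ')': depth becomes 0
Maximum depth reached: 5

5


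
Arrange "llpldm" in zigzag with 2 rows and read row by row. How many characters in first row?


Zigzag "llpldm" into 2 rows:
Placing characters:
  'l' => row 0
  'l' => row 1
  'p' => row 0
  'l' => row 1
  'd' => row 0
  'm' => row 1
Rows:
  Row 0: "lpd"
  Row 1: "llm"
First row length: 3

3


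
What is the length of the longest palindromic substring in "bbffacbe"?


Input: "bbffacbe"
Checking substrings for palindromes:
  [0:2] "bb" (len 2) => palindrome
  [2:4] "ff" (len 2) => palindrome
Longest palindromic substring: "bb" with length 2

2


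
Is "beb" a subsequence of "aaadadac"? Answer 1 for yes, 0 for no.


Check if "beb" is a subsequence of "aaadadac"
Greedy scan:
  Position 0 ('a'): no match needed
  Position 1 ('a'): no match needed
  Position 2 ('a'): no match needed
  Position 3 ('d'): no match needed
  Position 4 ('a'): no match needed
  Position 5 ('d'): no match needed
  Position 6 ('a'): no match needed
  Position 7 ('c'): no match needed
Only matched 0/3 characters => not a subsequence

0


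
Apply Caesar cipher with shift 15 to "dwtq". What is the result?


Caesar cipher: shift "dwtq" by 15
  'd' (pos 3) + 15 = pos 18 = 's'
  'w' (pos 22) + 15 = pos 11 = 'l'
  't' (pos 19) + 15 = pos 8 = 'i'
  'q' (pos 16) + 15 = pos 5 = 'f'
Result: slif

slif


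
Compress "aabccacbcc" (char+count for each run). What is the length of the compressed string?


Input: aabccacbcc
Runs:
  'a' x 2 => "a2"
  'b' x 1 => "b1"
  'c' x 2 => "c2"
  'a' x 1 => "a1"
  'c' x 1 => "c1"
  'b' x 1 => "b1"
  'c' x 2 => "c2"
Compressed: "a2b1c2a1c1b1c2"
Compressed length: 14

14


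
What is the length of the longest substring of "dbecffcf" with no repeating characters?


Input: "dbecffcf"
Sliding window (track last position of each char):
  Position 0 ('d'): window [0,0] length 1 -- new best
  Position 1 ('b'): window [0,1] length 2 -- new best
  Position 2 ('e'): window [0,2] length 3 -- new best
  Position 3 ('c'): window [0,3] length 4 -- new best
  Position 4 ('f'): window [0,4] length 5 -- new best
  Position 5 ('f'): repeat (last at 4), move window start to 5
  Position 5 ('f'): window [5,5] length 1
  Position 6 ('c'): window [5,6] length 2
  Position 7 ('f'): repeat (last at 5), move window start to 6
  Position 7 ('f'): window [6,7] length 2
Longest substring with no repeats: "dbecf" with length 5

5


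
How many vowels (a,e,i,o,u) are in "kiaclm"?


Input: kiaclm
Checking each character:
  'k' at position 0: consonant
  'i' at position 1: vowel (running total: 1)
  'a' at position 2: vowel (running total: 2)
  'c' at position 3: consonant
  'l' at position 4: consonant
  'm' at position 5: consonant
Total vowels: 2

2


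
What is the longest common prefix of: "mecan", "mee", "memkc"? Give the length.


Words: mecan, mee, memkc
  Position 0: all 'm' => match
  Position 1: all 'e' => match
  Position 2: ('c', 'e', 'm') => mismatch, stop
LCP = "me" (length 2)

2


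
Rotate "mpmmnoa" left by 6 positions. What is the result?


Input: "mpmmnoa", rotate left by 6
First 6 characters: "mpmmno"
Remaining characters: "a"
Concatenate remaining + first: "a" + "mpmmno" = "ampmmno"

ampmmno


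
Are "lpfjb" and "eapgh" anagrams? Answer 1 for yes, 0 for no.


Strings: "lpfjb", "eapgh"
Sorted first:  bfjlp
Sorted second: aeghp
Differ at position 0: 'b' vs 'a' => not anagrams

0


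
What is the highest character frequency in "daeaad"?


Input: daeaad
Character counts:
  'a': 3
  'd': 2
  'e': 1
Maximum frequency: 3

3


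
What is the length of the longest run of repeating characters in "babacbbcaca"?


Input: "babacbbcaca"
Scanning for longest run:
  Position 1 ('a'): new char, reset run to 1
  Position 2 ('b'): new char, reset run to 1
  Position 3 ('a'): new char, reset run to 1
  Position 4 ('c'): new char, reset run to 1
  Position 5 ('b'): new char, reset run to 1
  Position 6 ('b'): continues run of 'b', length=2
  Position 7 ('c'): new char, reset run to 1
  Position 8 ('a'): new char, reset run to 1
  Position 9 ('c'): new char, reset run to 1
  Position 10 ('a'): new char, reset run to 1
Longest run: 'b' with length 2

2


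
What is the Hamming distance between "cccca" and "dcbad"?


Comparing "cccca" and "dcbad" position by position:
  Position 0: 'c' vs 'd' => differ
  Position 1: 'c' vs 'c' => same
  Position 2: 'c' vs 'b' => differ
  Position 3: 'c' vs 'a' => differ
  Position 4: 'a' vs 'd' => differ
Total differences (Hamming distance): 4

4


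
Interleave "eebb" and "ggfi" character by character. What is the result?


Interleaving "eebb" and "ggfi":
  Position 0: 'e' from first, 'g' from second => "eg"
  Position 1: 'e' from first, 'g' from second => "eg"
  Position 2: 'b' from first, 'f' from second => "bf"
  Position 3: 'b' from first, 'i' from second => "bi"
Result: egegbfbi

egegbfbi


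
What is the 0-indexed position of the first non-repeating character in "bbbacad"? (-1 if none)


Input: bbbacad
Character frequencies:
  'a': 2
  'b': 3
  'c': 1
  'd': 1
Scanning left to right for freq == 1:
  Position 0 ('b'): freq=3, skip
  Position 1 ('b'): freq=3, skip
  Position 2 ('b'): freq=3, skip
  Position 3 ('a'): freq=2, skip
  Position 4 ('c'): unique! => answer = 4

4


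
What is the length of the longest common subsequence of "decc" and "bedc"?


LCS of "decc" and "bedc"
DP table:
           b    e    d    c
      0    0    0    0    0
  d   0    0    0    1    1
  e   0    0    1    1    1
  c   0    0    1    1    2
  c   0    0    1    1    2
LCS length = dp[4][4] = 2

2


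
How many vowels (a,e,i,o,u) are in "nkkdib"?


Input: nkkdib
Checking each character:
  'n' at position 0: consonant
  'k' at position 1: consonant
  'k' at position 2: consonant
  'd' at position 3: consonant
  'i' at position 4: vowel (running total: 1)
  'b' at position 5: consonant
Total vowels: 1

1


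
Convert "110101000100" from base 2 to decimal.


Input: "110101000100" in base 2
Positional expansion:
  Digit '1' (value 1) x 2^11 = 2048
  Digit '1' (value 1) x 2^10 = 1024
  Digit '0' (value 0) x 2^9 = 0
  Digit '1' (value 1) x 2^8 = 256
  Digit '0' (value 0) x 2^7 = 0
  Digit '1' (value 1) x 2^6 = 64
  Digit '0' (value 0) x 2^5 = 0
  Digit '0' (value 0) x 2^4 = 0
  Digit '0' (value 0) x 2^3 = 0
  Digit '1' (value 1) x 2^2 = 4
  Digit '0' (value 0) x 2^1 = 0
  Digit '0' (value 0) x 2^0 = 0
Sum = 3396

3396


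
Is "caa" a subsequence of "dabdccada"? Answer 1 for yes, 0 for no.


Check if "caa" is a subsequence of "dabdccada"
Greedy scan:
  Position 0 ('d'): no match needed
  Position 1 ('a'): no match needed
  Position 2 ('b'): no match needed
  Position 3 ('d'): no match needed
  Position 4 ('c'): matches sub[0] = 'c'
  Position 5 ('c'): no match needed
  Position 6 ('a'): matches sub[1] = 'a'
  Position 7 ('d'): no match needed
  Position 8 ('a'): matches sub[2] = 'a'
All 3 characters matched => is a subsequence

1


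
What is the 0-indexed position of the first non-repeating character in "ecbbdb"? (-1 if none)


Input: ecbbdb
Character frequencies:
  'b': 3
  'c': 1
  'd': 1
  'e': 1
Scanning left to right for freq == 1:
  Position 0 ('e'): unique! => answer = 0

0


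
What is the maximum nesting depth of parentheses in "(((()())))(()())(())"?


Input: "(((()())))(()())(())"
Tracking depth:
  Position 0 '(': depth becomes 1
  Position 1 '(': depth becomes 2
  Position 2 '(': depth becomes 3
  Position 3 '(': depth becomes 4
  Position 4 ')': depth becomes 3
  Position 5 '(': depth becomes 4
  Position 6 ')': depth becomes 3
  Position 7 ')': depth becomes 2
  Position 8 ')': depth becomes 1
  Position 9 ')': depth becomes 0
  Position 10 '(': depth becomes 1
  Position 11 '(': depth becomes 2
  Position 12 ')': depth becomes 1
  Position 13 '(': depth becomes 2
  Position 14 ')': depth becomes 1
  Position 15 ')': depth becomes 0
  Position 16 '(': depth becomes 1
  Position 17 '(': depth becomes 2
  Position 18 ')': depth becomes 1
  Position 19 ')': depth becomes 0
Maximum depth reached: 4

4


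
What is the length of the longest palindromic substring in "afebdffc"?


Input: "afebdffc"
Checking substrings for palindromes:
  [5:7] "ff" (len 2) => palindrome
Longest palindromic substring: "ff" with length 2

2


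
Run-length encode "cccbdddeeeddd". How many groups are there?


Input: cccbdddeeeddd
Scanning for consecutive runs:
  Group 1: 'c' x 3 (positions 0-2)
  Group 2: 'b' x 1 (positions 3-3)
  Group 3: 'd' x 3 (positions 4-6)
  Group 4: 'e' x 3 (positions 7-9)
  Group 5: 'd' x 3 (positions 10-12)
Total groups: 5

5


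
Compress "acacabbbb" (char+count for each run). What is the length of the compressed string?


Input: acacabbbb
Runs:
  'a' x 1 => "a1"
  'c' x 1 => "c1"
  'a' x 1 => "a1"
  'c' x 1 => "c1"
  'a' x 1 => "a1"
  'b' x 4 => "b4"
Compressed: "a1c1a1c1a1b4"
Compressed length: 12

12


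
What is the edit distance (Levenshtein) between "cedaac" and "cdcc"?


Computing edit distance: "cedaac" -> "cdcc"
DP table:
           c    d    c    c
      0    1    2    3    4
  c   1    0    1    2    3
  e   2    1    1    2    3
  d   3    2    1    2    3
  a   4    3    2    2    3
  a   5    4    3    3    3
  c   6    5    4    3    3
Edit distance = dp[6][4] = 3

3


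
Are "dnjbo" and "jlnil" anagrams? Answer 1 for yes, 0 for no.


Strings: "dnjbo", "jlnil"
Sorted first:  bdjno
Sorted second: ijlln
Differ at position 0: 'b' vs 'i' => not anagrams

0


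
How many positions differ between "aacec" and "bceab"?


Comparing "aacec" and "bceab" position by position:
  Position 0: 'a' vs 'b' => DIFFER
  Position 1: 'a' vs 'c' => DIFFER
  Position 2: 'c' vs 'e' => DIFFER
  Position 3: 'e' vs 'a' => DIFFER
  Position 4: 'c' vs 'b' => DIFFER
Positions that differ: 5

5


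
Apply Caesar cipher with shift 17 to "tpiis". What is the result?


Caesar cipher: shift "tpiis" by 17
  't' (pos 19) + 17 = pos 10 = 'k'
  'p' (pos 15) + 17 = pos 6 = 'g'
  'i' (pos 8) + 17 = pos 25 = 'z'
  'i' (pos 8) + 17 = pos 25 = 'z'
  's' (pos 18) + 17 = pos 9 = 'j'
Result: kgzzj

kgzzj


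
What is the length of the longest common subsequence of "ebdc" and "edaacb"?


LCS of "ebdc" and "edaacb"
DP table:
           e    d    a    a    c    b
      0    0    0    0    0    0    0
  e   0    1    1    1    1    1    1
  b   0    1    1    1    1    1    2
  d   0    1    2    2    2    2    2
  c   0    1    2    2    2    3    3
LCS length = dp[4][6] = 3

3


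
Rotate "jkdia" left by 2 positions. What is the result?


Input: "jkdia", rotate left by 2
First 2 characters: "jk"
Remaining characters: "dia"
Concatenate remaining + first: "dia" + "jk" = "diajk"

diajk


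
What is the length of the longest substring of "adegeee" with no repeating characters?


Input: "adegeee"
Sliding window (track last position of each char):
  Position 0 ('a'): window [0,0] length 1 -- new best
  Position 1 ('d'): window [0,1] length 2 -- new best
  Position 2 ('e'): window [0,2] length 3 -- new best
  Position 3 ('g'): window [0,3] length 4 -- new best
  Position 4 ('e'): repeat (last at 2), move window start to 3
  Position 4 ('e'): window [3,4] length 2
  Position 5 ('e'): repeat (last at 4), move window start to 5
  Position 5 ('e'): window [5,5] length 1
  Position 6 ('e'): repeat (last at 5), move window start to 6
  Position 6 ('e'): window [6,6] length 1
Longest substring with no repeats: "adeg" with length 4

4


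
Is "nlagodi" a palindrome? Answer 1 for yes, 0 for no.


Input: nlagodi
Reversed: idogaln
  Compare pos 0 ('n') with pos 6 ('i'): MISMATCH
  Compare pos 1 ('l') with pos 5 ('d'): MISMATCH
  Compare pos 2 ('a') with pos 4 ('o'): MISMATCH
Result: not a palindrome

0


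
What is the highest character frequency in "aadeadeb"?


Input: aadeadeb
Character counts:
  'a': 3
  'b': 1
  'd': 2
  'e': 2
Maximum frequency: 3

3


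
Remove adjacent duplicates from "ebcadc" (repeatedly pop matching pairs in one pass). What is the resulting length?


Input: ebcadc
Stack-based adjacent duplicate removal:
  Read 'e': push. Stack: e
  Read 'b': push. Stack: eb
  Read 'c': push. Stack: ebc
  Read 'a': push. Stack: ebca
  Read 'd': push. Stack: ebcad
  Read 'c': push. Stack: ebcadc
Final stack: "ebcadc" (length 6)

6


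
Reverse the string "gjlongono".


Input: gjlongono
Reading characters right to left:
  Position 8: 'o'
  Position 7: 'n'
  Position 6: 'o'
  Position 5: 'g'
  Position 4: 'n'
  Position 3: 'o'
  Position 2: 'l'
  Position 1: 'j'
  Position 0: 'g'
Reversed: onognoljg

onognoljg


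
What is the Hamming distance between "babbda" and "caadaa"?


Comparing "babbda" and "caadaa" position by position:
  Position 0: 'b' vs 'c' => differ
  Position 1: 'a' vs 'a' => same
  Position 2: 'b' vs 'a' => differ
  Position 3: 'b' vs 'd' => differ
  Position 4: 'd' vs 'a' => differ
  Position 5: 'a' vs 'a' => same
Total differences (Hamming distance): 4

4


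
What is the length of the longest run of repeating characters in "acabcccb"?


Input: "acabcccb"
Scanning for longest run:
  Position 1 ('c'): new char, reset run to 1
  Position 2 ('a'): new char, reset run to 1
  Position 3 ('b'): new char, reset run to 1
  Position 4 ('c'): new char, reset run to 1
  Position 5 ('c'): continues run of 'c', length=2
  Position 6 ('c'): continues run of 'c', length=3
  Position 7 ('b'): new char, reset run to 1
Longest run: 'c' with length 3

3


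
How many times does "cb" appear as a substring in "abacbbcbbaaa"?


Searching for "cb" in "abacbbcbbaaa"
Scanning each position:
  Position 0: "ab" => no
  Position 1: "ba" => no
  Position 2: "ac" => no
  Position 3: "cb" => MATCH
  Position 4: "bb" => no
  Position 5: "bc" => no
  Position 6: "cb" => MATCH
  Position 7: "bb" => no
  Position 8: "ba" => no
  Position 9: "aa" => no
  Position 10: "aa" => no
Total occurrences: 2

2


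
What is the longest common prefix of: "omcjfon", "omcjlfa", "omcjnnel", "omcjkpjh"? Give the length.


Words: omcjfon, omcjlfa, omcjnnel, omcjkpjh
  Position 0: all 'o' => match
  Position 1: all 'm' => match
  Position 2: all 'c' => match
  Position 3: all 'j' => match
  Position 4: ('f', 'l', 'n', 'k') => mismatch, stop
LCP = "omcj" (length 4)

4


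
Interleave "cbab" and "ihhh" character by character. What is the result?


Interleaving "cbab" and "ihhh":
  Position 0: 'c' from first, 'i' from second => "ci"
  Position 1: 'b' from first, 'h' from second => "bh"
  Position 2: 'a' from first, 'h' from second => "ah"
  Position 3: 'b' from first, 'h' from second => "bh"
Result: cibhahbh

cibhahbh


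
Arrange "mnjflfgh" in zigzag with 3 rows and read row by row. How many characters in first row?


Zigzag "mnjflfgh" into 3 rows:
Placing characters:
  'm' => row 0
  'n' => row 1
  'j' => row 2
  'f' => row 1
  'l' => row 0
  'f' => row 1
  'g' => row 2
  'h' => row 1
Rows:
  Row 0: "ml"
  Row 1: "nffh"
  Row 2: "jg"
First row length: 2

2


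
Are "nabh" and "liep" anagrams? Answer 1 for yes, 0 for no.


Strings: "nabh", "liep"
Sorted first:  abhn
Sorted second: eilp
Differ at position 0: 'a' vs 'e' => not anagrams

0


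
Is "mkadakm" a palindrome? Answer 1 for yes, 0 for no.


Input: mkadakm
Reversed: mkadakm
  Compare pos 0 ('m') with pos 6 ('m'): match
  Compare pos 1 ('k') with pos 5 ('k'): match
  Compare pos 2 ('a') with pos 4 ('a'): match
Result: palindrome

1


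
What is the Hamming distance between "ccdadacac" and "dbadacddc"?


Comparing "ccdadacac" and "dbadacddc" position by position:
  Position 0: 'c' vs 'd' => differ
  Position 1: 'c' vs 'b' => differ
  Position 2: 'd' vs 'a' => differ
  Position 3: 'a' vs 'd' => differ
  Position 4: 'd' vs 'a' => differ
  Position 5: 'a' vs 'c' => differ
  Position 6: 'c' vs 'd' => differ
  Position 7: 'a' vs 'd' => differ
  Position 8: 'c' vs 'c' => same
Total differences (Hamming distance): 8

8


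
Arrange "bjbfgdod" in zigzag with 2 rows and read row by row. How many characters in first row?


Zigzag "bjbfgdod" into 2 rows:
Placing characters:
  'b' => row 0
  'j' => row 1
  'b' => row 0
  'f' => row 1
  'g' => row 0
  'd' => row 1
  'o' => row 0
  'd' => row 1
Rows:
  Row 0: "bbgo"
  Row 1: "jfdd"
First row length: 4

4


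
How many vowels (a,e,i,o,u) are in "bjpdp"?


Input: bjpdp
Checking each character:
  'b' at position 0: consonant
  'j' at position 1: consonant
  'p' at position 2: consonant
  'd' at position 3: consonant
  'p' at position 4: consonant
Total vowels: 0

0


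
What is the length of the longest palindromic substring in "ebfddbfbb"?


Input: "ebfddbfbb"
Checking substrings for palindromes:
  [5:8] "bfb" (len 3) => palindrome
  [3:5] "dd" (len 2) => palindrome
  [7:9] "bb" (len 2) => palindrome
Longest palindromic substring: "bfb" with length 3

3


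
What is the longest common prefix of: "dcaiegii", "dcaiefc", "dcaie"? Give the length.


Words: dcaiegii, dcaiefc, dcaie
  Position 0: all 'd' => match
  Position 1: all 'c' => match
  Position 2: all 'a' => match
  Position 3: all 'i' => match
  Position 4: all 'e' => match
LCP = "dcaie" (length 5)

5


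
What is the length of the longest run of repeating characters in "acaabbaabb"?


Input: "acaabbaabb"
Scanning for longest run:
  Position 1 ('c'): new char, reset run to 1
  Position 2 ('a'): new char, reset run to 1
  Position 3 ('a'): continues run of 'a', length=2
  Position 4 ('b'): new char, reset run to 1
  Position 5 ('b'): continues run of 'b', length=2
  Position 6 ('a'): new char, reset run to 1
  Position 7 ('a'): continues run of 'a', length=2
  Position 8 ('b'): new char, reset run to 1
  Position 9 ('b'): continues run of 'b', length=2
Longest run: 'a' with length 2

2


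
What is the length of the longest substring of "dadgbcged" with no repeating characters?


Input: "dadgbcged"
Sliding window (track last position of each char):
  Position 0 ('d'): window [0,0] length 1 -- new best
  Position 1 ('a'): window [0,1] length 2 -- new best
  Position 2 ('d'): repeat (last at 0), move window start to 1
  Position 2 ('d'): window [1,2] length 2
  Position 3 ('g'): window [1,3] length 3 -- new best
  Position 4 ('b'): window [1,4] length 4 -- new best
  Position 5 ('c'): window [1,5] length 5 -- new best
  Position 6 ('g'): repeat (last at 3), move window start to 4
  Position 6 ('g'): window [4,6] length 3
  Position 7 ('e'): window [4,7] length 4
  Position 8 ('d'): window [4,8] length 5
Longest substring with no repeats: "adgbc" with length 5

5


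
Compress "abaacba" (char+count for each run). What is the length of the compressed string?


Input: abaacba
Runs:
  'a' x 1 => "a1"
  'b' x 1 => "b1"
  'a' x 2 => "a2"
  'c' x 1 => "c1"
  'b' x 1 => "b1"
  'a' x 1 => "a1"
Compressed: "a1b1a2c1b1a1"
Compressed length: 12

12


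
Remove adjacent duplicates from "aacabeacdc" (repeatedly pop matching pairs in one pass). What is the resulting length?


Input: aacabeacdc
Stack-based adjacent duplicate removal:
  Read 'a': push. Stack: a
  Read 'a': matches stack top 'a' => pop. Stack: (empty)
  Read 'c': push. Stack: c
  Read 'a': push. Stack: ca
  Read 'b': push. Stack: cab
  Read 'e': push. Stack: cabe
  Read 'a': push. Stack: cabea
  Read 'c': push. Stack: cabeac
  Read 'd': push. Stack: cabeacd
  Read 'c': push. Stack: cabeacdc
Final stack: "cabeacdc" (length 8)

8


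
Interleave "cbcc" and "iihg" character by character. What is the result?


Interleaving "cbcc" and "iihg":
  Position 0: 'c' from first, 'i' from second => "ci"
  Position 1: 'b' from first, 'i' from second => "bi"
  Position 2: 'c' from first, 'h' from second => "ch"
  Position 3: 'c' from first, 'g' from second => "cg"
Result: cibichcg

cibichcg


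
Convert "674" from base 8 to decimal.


Input: "674" in base 8
Positional expansion:
  Digit '6' (value 6) x 8^2 = 384
  Digit '7' (value 7) x 8^1 = 56
  Digit '4' (value 4) x 8^0 = 4
Sum = 444

444


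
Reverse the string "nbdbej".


Input: nbdbej
Reading characters right to left:
  Position 5: 'j'
  Position 4: 'e'
  Position 3: 'b'
  Position 2: 'd'
  Position 1: 'b'
  Position 0: 'n'
Reversed: jebdbn

jebdbn


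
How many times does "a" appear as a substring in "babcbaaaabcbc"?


Searching for "a" in "babcbaaaabcbc"
Scanning each position:
  Position 0: "b" => no
  Position 1: "a" => MATCH
  Position 2: "b" => no
  Position 3: "c" => no
  Position 4: "b" => no
  Position 5: "a" => MATCH
  Position 6: "a" => MATCH
  Position 7: "a" => MATCH
  Position 8: "a" => MATCH
  Position 9: "b" => no
  Position 10: "c" => no
  Position 11: "b" => no
  Position 12: "c" => no
Total occurrences: 5

5


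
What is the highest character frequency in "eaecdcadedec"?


Input: eaecdcadedec
Character counts:
  'a': 2
  'c': 3
  'd': 3
  'e': 4
Maximum frequency: 4

4


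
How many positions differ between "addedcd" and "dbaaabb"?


Comparing "addedcd" and "dbaaabb" position by position:
  Position 0: 'a' vs 'd' => DIFFER
  Position 1: 'd' vs 'b' => DIFFER
  Position 2: 'd' vs 'a' => DIFFER
  Position 3: 'e' vs 'a' => DIFFER
  Position 4: 'd' vs 'a' => DIFFER
  Position 5: 'c' vs 'b' => DIFFER
  Position 6: 'd' vs 'b' => DIFFER
Positions that differ: 7

7


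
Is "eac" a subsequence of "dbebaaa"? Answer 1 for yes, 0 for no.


Check if "eac" is a subsequence of "dbebaaa"
Greedy scan:
  Position 0 ('d'): no match needed
  Position 1 ('b'): no match needed
  Position 2 ('e'): matches sub[0] = 'e'
  Position 3 ('b'): no match needed
  Position 4 ('a'): matches sub[1] = 'a'
  Position 5 ('a'): no match needed
  Position 6 ('a'): no match needed
Only matched 2/3 characters => not a subsequence

0


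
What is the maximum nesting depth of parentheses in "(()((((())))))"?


Input: "(()((((())))))"
Tracking depth:
  Position 0 '(': depth becomes 1
  Position 1 '(': depth becomes 2
  Position 2 ')': depth becomes 1
  Position 3 '(': depth becomes 2
  Position 4 '(': depth becomes 3
  Position 5 '(': depth becomes 4
  Position 6 '(': depth becomes 5
  Position 7 '(': depth becomes 6
  Position 8 ')': depth becomes 5
  Position 9 ')': depth becomes 4
  Position 10 ')': depth becomes 3
  Position 11 ')': depth becomes 2
  Position 12 ')': depth becomes 1
  Position 13 ')': depth becomes 0
Maximum depth reached: 6

6


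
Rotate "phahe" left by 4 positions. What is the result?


Input: "phahe", rotate left by 4
First 4 characters: "phah"
Remaining characters: "e"
Concatenate remaining + first: "e" + "phah" = "ephah"

ephah


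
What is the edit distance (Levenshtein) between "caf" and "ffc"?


Computing edit distance: "caf" -> "ffc"
DP table:
           f    f    c
      0    1    2    3
  c   1    1    2    2
  a   2    2    2    3
  f   3    2    2    3
Edit distance = dp[3][3] = 3

3


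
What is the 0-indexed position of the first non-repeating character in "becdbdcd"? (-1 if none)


Input: becdbdcd
Character frequencies:
  'b': 2
  'c': 2
  'd': 3
  'e': 1
Scanning left to right for freq == 1:
  Position 0 ('b'): freq=2, skip
  Position 1 ('e'): unique! => answer = 1

1


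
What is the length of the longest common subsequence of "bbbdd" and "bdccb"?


LCS of "bbbdd" and "bdccb"
DP table:
           b    d    c    c    b
      0    0    0    0    0    0
  b   0    1    1    1    1    1
  b   0    1    1    1    1    2
  b   0    1    1    1    1    2
  d   0    1    2    2    2    2
  d   0    1    2    2    2    2
LCS length = dp[5][5] = 2

2


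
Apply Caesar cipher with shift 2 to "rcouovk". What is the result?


Caesar cipher: shift "rcouovk" by 2
  'r' (pos 17) + 2 = pos 19 = 't'
  'c' (pos 2) + 2 = pos 4 = 'e'
  'o' (pos 14) + 2 = pos 16 = 'q'
  'u' (pos 20) + 2 = pos 22 = 'w'
  'o' (pos 14) + 2 = pos 16 = 'q'
  'v' (pos 21) + 2 = pos 23 = 'x'
  'k' (pos 10) + 2 = pos 12 = 'm'
Result: teqwqxm

teqwqxm


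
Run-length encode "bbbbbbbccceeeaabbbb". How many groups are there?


Input: bbbbbbbccceeeaabbbb
Scanning for consecutive runs:
  Group 1: 'b' x 7 (positions 0-6)
  Group 2: 'c' x 3 (positions 7-9)
  Group 3: 'e' x 3 (positions 10-12)
  Group 4: 'a' x 2 (positions 13-14)
  Group 5: 'b' x 4 (positions 15-18)
Total groups: 5

5
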